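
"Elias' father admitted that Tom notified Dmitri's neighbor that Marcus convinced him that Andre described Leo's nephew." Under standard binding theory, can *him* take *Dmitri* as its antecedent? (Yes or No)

*him* is a pronoun; Principle B requires it to be free in its binding domain — the clause headed by 'convinced'.
— Dmitri: possessor inside the object DP of the clause headed by 'notified'; does not c-command the pronoun — Principle B does not apply; allowed.

Yes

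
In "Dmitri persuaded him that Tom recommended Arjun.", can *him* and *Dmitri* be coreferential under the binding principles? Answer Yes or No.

*Dmitri* is an R-expression; Principle C requires it to be free (not bound by any c-commanding expression).
— him: object of the matrix clause; the R-expression locally c-commands the pronoun — coreference blocked (Principle B on the pronoun).

No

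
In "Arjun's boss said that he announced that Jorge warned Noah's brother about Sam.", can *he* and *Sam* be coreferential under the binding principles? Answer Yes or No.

*Sam* is an R-expression; Principle C requires it to be free (not bound by any c-commanding expression).
— he: subject of the clause headed by 'announced'; the pronoun c-commands the R-expression — coreference blocked (Principle C).

No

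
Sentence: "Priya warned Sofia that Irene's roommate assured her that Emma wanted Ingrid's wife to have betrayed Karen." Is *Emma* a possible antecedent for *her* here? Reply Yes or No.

No

*her* is a pronoun; Principle B requires it to be free in its binding domain — the clause headed by 'assured'.
— Emma: subject of the clause headed by 'wanted'; is c-commanded by the pronoun; coreference would bind this R-expression — blocked (Principle C).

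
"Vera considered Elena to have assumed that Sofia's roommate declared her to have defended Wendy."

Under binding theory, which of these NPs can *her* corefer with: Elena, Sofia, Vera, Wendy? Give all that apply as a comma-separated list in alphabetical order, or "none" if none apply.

Elena, Sofia, Vera

*her* is a pronoun; Principle B requires it to be free in its binding domain — the clause headed by 'declared'.
— Elena: subject of the clause headed by 'assumed'; c-commands the pronoun but lies outside its binding domain — allowed.
— Sofia: possessor inside the subject DP of the clause headed by 'declared'; does not c-command the pronoun — Principle B does not apply; allowed.
— Vera: subject of the matrix clause; c-commands the pronoun but lies outside its binding domain — allowed.
— Wendy: object of the clause headed by 'defended'; is c-commanded by the pronoun; coreference would bind this R-expression — blocked (Principle C).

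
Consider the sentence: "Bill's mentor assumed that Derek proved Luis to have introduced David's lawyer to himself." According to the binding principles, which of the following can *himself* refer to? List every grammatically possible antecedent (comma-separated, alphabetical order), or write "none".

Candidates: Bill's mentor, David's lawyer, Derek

David's lawyer

*himself* is a reflexive; Principle A requires it to be bound within its binding domain — the clause headed by 'introduced'.
— Bill's mentor: subject of the matrix clause; c-commands the reflexive but lies outside its binding domain — cannot bind it (Principle A).
— David's lawyer: object of the clause headed by 'introduced'; c-commands the reflexive within its binding domain — allowed (Principle A).
— Derek: subject of the clause headed by 'proved'; c-commands the reflexive but lies outside its binding domain — cannot bind it (Principle A).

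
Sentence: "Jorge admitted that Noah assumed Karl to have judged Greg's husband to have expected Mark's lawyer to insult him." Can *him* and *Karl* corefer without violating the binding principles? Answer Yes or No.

Yes

*Karl* is an R-expression; Principle C requires it to be free (not bound by any c-commanding expression).
— him: object of the clause headed by 'insult'; the pronoun does not c-command the R-expression — coreference allowed.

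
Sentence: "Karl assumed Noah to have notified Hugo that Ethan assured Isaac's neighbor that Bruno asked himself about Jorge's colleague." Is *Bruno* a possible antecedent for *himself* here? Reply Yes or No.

*himself* is a reflexive; Principle A requires it to be bound within its binding domain — the clause headed by 'asked'.
— Bruno: subject of the clause headed by 'asked'; c-commands the reflexive within its binding domain — allowed (Principle A).

Yes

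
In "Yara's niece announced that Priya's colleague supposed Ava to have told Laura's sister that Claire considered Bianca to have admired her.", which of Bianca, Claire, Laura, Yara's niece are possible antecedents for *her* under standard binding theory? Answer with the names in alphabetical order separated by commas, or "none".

*her* is a pronoun; Principle B requires it to be free in its binding domain — the clause headed by 'admired'.
— Bianca: subject of the clause headed by 'admired'; c-commands the pronoun within its binding domain — blocked (Principle B).
— Claire: subject of the clause headed by 'considered'; c-commands the pronoun but lies outside its binding domain — allowed.
— Laura: possessor inside the object DP of the clause headed by 'told'; does not c-command the pronoun — Principle B does not apply; allowed.
— Yara's niece: subject of the matrix clause; c-commands the pronoun but lies outside its binding domain — allowed.

Claire, Laura, Yara's niece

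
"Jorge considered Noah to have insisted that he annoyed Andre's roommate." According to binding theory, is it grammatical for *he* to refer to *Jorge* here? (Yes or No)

Yes

*Jorge* is an R-expression; Principle C requires it to be free (not bound by any c-commanding expression).
— he: subject of the clause headed by 'annoyed'; the pronoun does not c-command the R-expression — coreference allowed.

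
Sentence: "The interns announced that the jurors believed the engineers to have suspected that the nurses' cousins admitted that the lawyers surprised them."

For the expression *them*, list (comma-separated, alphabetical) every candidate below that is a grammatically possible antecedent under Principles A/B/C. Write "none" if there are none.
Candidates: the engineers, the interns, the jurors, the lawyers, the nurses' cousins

the engineers, the interns, the jurors, the nurses' cousins

*them* is a pronoun; Principle B requires it to be free in its binding domain — the clause headed by 'surprised'.
— the engineers: subject of the clause headed by 'suspected'; c-commands the pronoun but lies outside its binding domain — allowed.
— the interns: subject of the matrix clause; c-commands the pronoun but lies outside its binding domain — allowed.
— the jurors: subject of the clause headed by 'believed'; c-commands the pronoun but lies outside its binding domain — allowed.
— the lawyers: subject of the clause headed by 'surprised'; c-commands the pronoun within its binding domain — blocked (Principle B).
— the nurses' cousins: subject of the clause headed by 'admitted'; c-commands the pronoun but lies outside its binding domain — allowed.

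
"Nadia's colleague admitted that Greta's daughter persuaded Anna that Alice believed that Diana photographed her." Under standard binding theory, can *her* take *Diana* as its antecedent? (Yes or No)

*her* is a pronoun; Principle B requires it to be free in its binding domain — the clause headed by 'photographed'.
— Diana: subject of the clause headed by 'photographed'; c-commands the pronoun within its binding domain — blocked (Principle B).

No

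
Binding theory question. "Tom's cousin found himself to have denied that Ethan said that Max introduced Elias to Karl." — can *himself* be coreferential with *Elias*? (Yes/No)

No

*himself* is a reflexive; Principle A requires it to be bound within its binding domain — the matrix clause.
— Elias: object of the clause headed by 'introduced'; does not c-command the reflexive — cannot bind it (Principle A).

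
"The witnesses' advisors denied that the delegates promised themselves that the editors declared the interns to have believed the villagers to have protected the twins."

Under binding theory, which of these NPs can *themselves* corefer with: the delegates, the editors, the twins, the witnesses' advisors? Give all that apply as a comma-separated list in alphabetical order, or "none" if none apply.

the delegates

*themselves* is a reflexive; Principle A requires it to be bound within its binding domain — the clause headed by 'promised'.
— the delegates: subject of the clause headed by 'promised'; c-commands the reflexive within its binding domain — allowed (Principle A).
— the editors: subject of the clause headed by 'declared'; does not c-command the reflexive — cannot bind it (Principle A).
— the twins: object of the clause headed by 'protected'; does not c-command the reflexive — cannot bind it (Principle A).
— the witnesses' advisors: subject of the matrix clause; c-commands the reflexive but lies outside its binding domain — cannot bind it (Principle A).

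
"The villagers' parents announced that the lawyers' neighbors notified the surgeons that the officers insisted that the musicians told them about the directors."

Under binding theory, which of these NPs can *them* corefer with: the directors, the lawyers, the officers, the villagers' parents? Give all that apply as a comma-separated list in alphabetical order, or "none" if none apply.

*them* is a pronoun; Principle B requires it to be free in its binding domain — the clause headed by 'told'.
— the directors: second object of the clause headed by 'told'; is c-commanded by the pronoun; coreference would bind this R-expression — blocked (Principle C).
— the lawyers: possessor inside the subject DP of the clause headed by 'notified'; does not c-command the pronoun — Principle B does not apply; allowed.
— the officers: subject of the clause headed by 'insisted'; c-commands the pronoun but lies outside its binding domain — allowed.
— the villagers' parents: subject of the matrix clause; c-commands the pronoun but lies outside its binding domain — allowed.

the lawyers, the officers, the villagers' parents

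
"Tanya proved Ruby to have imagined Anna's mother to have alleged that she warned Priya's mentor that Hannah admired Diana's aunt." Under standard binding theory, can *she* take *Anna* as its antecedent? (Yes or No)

*she* is a pronoun; Principle B requires it to be free in its binding domain — the clause headed by 'warned'.
— Anna: possessor inside the subject DP of the clause headed by 'alleged'; does not c-command the pronoun — Principle B does not apply; allowed.

Yes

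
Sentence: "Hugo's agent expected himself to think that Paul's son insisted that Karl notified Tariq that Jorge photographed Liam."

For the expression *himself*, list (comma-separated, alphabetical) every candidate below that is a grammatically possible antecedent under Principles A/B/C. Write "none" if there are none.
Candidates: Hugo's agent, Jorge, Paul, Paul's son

Hugo's agent

*himself* is a reflexive; Principle A requires it to be bound within its binding domain — the matrix clause.
— Hugo's agent: subject of the matrix clause; c-commands the reflexive within its binding domain — allowed (Principle A).
— Jorge: subject of the clause headed by 'photographed'; does not c-command the reflexive — cannot bind it (Principle A).
— Paul: possessor inside the subject DP of the clause headed by 'insisted'; does not c-command the reflexive — cannot bind it (Principle A).
— Paul's son: subject of the clause headed by 'insisted'; does not c-command the reflexive — cannot bind it (Principle A).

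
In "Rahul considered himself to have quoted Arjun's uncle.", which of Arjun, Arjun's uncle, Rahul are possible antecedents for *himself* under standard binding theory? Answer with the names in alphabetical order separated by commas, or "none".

*himself* is a reflexive; Principle A requires it to be bound within its binding domain — the matrix clause.
— Arjun: possessor inside the object DP of the clause headed by 'quoted'; does not c-command the reflexive — cannot bind it (Principle A).
— Arjun's uncle: object of the clause headed by 'quoted'; does not c-command the reflexive — cannot bind it (Principle A).
— Rahul: subject of the matrix clause; c-commands the reflexive within its binding domain — allowed (Principle A).

Rahul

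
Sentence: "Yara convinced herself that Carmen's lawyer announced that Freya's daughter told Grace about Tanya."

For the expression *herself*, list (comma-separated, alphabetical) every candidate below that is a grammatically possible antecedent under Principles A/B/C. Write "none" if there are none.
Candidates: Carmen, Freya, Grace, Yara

Yara

*herself* is a reflexive; Principle A requires it to be bound within its binding domain — the matrix clause.
— Carmen: possessor inside the subject DP of the clause headed by 'announced'; does not c-command the reflexive — cannot bind it (Principle A).
— Freya: possessor inside the subject DP of the clause headed by 'told'; does not c-command the reflexive — cannot bind it (Principle A).
— Grace: object of the clause headed by 'told'; does not c-command the reflexive — cannot bind it (Principle A).
— Yara: subject of the matrix clause; c-commands the reflexive within its binding domain — allowed (Principle A).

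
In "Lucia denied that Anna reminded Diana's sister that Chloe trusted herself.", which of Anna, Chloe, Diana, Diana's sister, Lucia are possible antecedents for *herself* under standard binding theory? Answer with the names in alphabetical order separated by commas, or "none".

*herself* is a reflexive; Principle A requires it to be bound within its binding domain — the clause headed by 'trusted'.
— Anna: subject of the clause headed by 'reminded'; c-commands the reflexive but lies outside its binding domain — cannot bind it (Principle A).
— Chloe: subject of the clause headed by 'trusted'; c-commands the reflexive within its binding domain — allowed (Principle A).
— Diana: possessor inside the object DP of the clause headed by 'reminded'; does not c-command the reflexive — cannot bind it (Principle A).
— Diana's sister: object of the clause headed by 'reminded'; c-commands the reflexive but lies outside its binding domain — cannot bind it (Principle A).
— Lucia: subject of the matrix clause; c-commands the reflexive but lies outside its binding domain — cannot bind it (Principle A).

Chloe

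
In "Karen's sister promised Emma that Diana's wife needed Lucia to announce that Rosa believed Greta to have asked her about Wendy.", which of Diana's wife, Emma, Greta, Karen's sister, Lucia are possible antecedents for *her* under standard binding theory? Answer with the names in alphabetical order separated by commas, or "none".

Diana's wife, Emma, Karen's sister, Lucia

*her* is a pronoun; Principle B requires it to be free in its binding domain — the clause headed by 'asked'.
— Diana's wife: subject of the clause headed by 'needed'; c-commands the pronoun but lies outside its binding domain — allowed.
— Emma: object of the matrix clause; c-commands the pronoun but lies outside its binding domain — allowed.
— Greta: subject of the clause headed by 'asked'; c-commands the pronoun within its binding domain — blocked (Principle B).
— Karen's sister: subject of the matrix clause; c-commands the pronoun but lies outside its binding domain — allowed.
— Lucia: subject of the clause headed by 'announce'; c-commands the pronoun but lies outside its binding domain — allowed.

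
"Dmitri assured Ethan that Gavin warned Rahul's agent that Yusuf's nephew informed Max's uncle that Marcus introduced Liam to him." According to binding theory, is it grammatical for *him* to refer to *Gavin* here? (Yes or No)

*Gavin* is an R-expression; Principle C requires it to be free (not bound by any c-commanding expression).
— him: second object of the clause headed by 'introduced'; the pronoun does not c-command the R-expression — coreference allowed.

Yes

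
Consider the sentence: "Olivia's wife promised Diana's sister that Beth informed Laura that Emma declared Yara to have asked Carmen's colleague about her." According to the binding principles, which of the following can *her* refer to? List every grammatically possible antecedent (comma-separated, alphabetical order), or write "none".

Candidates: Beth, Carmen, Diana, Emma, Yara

Beth, Carmen, Diana, Emma

*her* is a pronoun; Principle B requires it to be free in its binding domain — the clause headed by 'asked'.
— Beth: subject of the clause headed by 'informed'; c-commands the pronoun but lies outside its binding domain — allowed.
— Carmen: possessor inside the object DP of the clause headed by 'asked'; does not c-command the pronoun — Principle B does not apply; allowed.
— Diana: possessor inside the object DP of the matrix clause; does not c-command the pronoun — Principle B does not apply; allowed.
— Emma: subject of the clause headed by 'declared'; c-commands the pronoun but lies outside its binding domain — allowed.
— Yara: subject of the clause headed by 'asked'; c-commands the pronoun within its binding domain — blocked (Principle B).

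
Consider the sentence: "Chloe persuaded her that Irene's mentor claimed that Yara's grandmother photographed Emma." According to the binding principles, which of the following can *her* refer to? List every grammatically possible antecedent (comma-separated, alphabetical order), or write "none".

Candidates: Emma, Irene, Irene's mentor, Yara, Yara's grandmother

*her* is a pronoun; Principle B requires it to be free in its binding domain — the matrix clause.
— Emma: object of the clause headed by 'photographed'; is c-commanded by the pronoun; coreference would bind this R-expression — blocked (Principle C).
— Irene: possessor inside the subject DP of the clause headed by 'claimed'; is c-commanded by the pronoun; coreference would bind this R-expression — blocked (Principle C).
— Irene's mentor: subject of the clause headed by 'claimed'; is c-commanded by the pronoun; coreference would bind this R-expression — blocked (Principle C).
— Yara: possessor inside the subject DP of the clause headed by 'photographed'; is c-commanded by the pronoun; coreference would bind this R-expression — blocked (Principle C).
— Yara's grandmother: subject of the clause headed by 'photographed'; is c-commanded by the pronoun; coreference would bind this R-expression — blocked (Principle C).

none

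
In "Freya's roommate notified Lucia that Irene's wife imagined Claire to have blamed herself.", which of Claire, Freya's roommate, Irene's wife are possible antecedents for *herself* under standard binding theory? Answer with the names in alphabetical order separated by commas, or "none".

*herself* is a reflexive; Principle A requires it to be bound within its binding domain — the clause headed by 'blamed'.
— Claire: subject of the clause headed by 'blamed'; c-commands the reflexive within its binding domain — allowed (Principle A).
— Freya's roommate: subject of the matrix clause; c-commands the reflexive but lies outside its binding domain — cannot bind it (Principle A).
— Irene's wife: subject of the clause headed by 'imagined'; c-commands the reflexive but lies outside its binding domain — cannot bind it (Principle A).

Claire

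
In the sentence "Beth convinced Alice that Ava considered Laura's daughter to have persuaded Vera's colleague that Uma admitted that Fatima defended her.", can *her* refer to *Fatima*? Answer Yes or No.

*her* is a pronoun; Principle B requires it to be free in its binding domain — the clause headed by 'defended'.
— Fatima: subject of the clause headed by 'defended'; c-commands the pronoun within its binding domain — blocked (Principle B).

No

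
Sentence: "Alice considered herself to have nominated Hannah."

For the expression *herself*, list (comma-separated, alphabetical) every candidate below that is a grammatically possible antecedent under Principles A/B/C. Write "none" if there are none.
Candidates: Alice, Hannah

*herself* is a reflexive; Principle A requires it to be bound within its binding domain — the matrix clause.
— Alice: subject of the matrix clause; c-commands the reflexive within its binding domain — allowed (Principle A).
— Hannah: object of the clause headed by 'nominated'; does not c-command the reflexive — cannot bind it (Principle A).

Alice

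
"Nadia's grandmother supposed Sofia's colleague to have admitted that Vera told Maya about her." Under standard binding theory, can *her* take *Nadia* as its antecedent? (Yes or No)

Yes

*her* is a pronoun; Principle B requires it to be free in its binding domain — the clause headed by 'told'.
— Nadia: possessor inside the subject DP of the matrix clause; does not c-command the pronoun — Principle B does not apply; allowed.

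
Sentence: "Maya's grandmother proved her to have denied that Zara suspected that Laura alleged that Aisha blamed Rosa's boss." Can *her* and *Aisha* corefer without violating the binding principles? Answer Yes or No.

*Aisha* is an R-expression; Principle C requires it to be free (not bound by any c-commanding expression).
— her: subject of the clause headed by 'denied'; the pronoun c-commands the R-expression — coreference blocked (Principle C).

No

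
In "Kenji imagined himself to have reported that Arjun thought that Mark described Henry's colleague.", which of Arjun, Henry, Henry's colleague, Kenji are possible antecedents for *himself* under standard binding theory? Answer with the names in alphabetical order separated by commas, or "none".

*himself* is a reflexive; Principle A requires it to be bound within its binding domain — the matrix clause.
— Arjun: subject of the clause headed by 'thought'; does not c-command the reflexive — cannot bind it (Principle A).
— Henry: possessor inside the object DP of the clause headed by 'described'; does not c-command the reflexive — cannot bind it (Principle A).
— Henry's colleague: object of the clause headed by 'described'; does not c-command the reflexive — cannot bind it (Principle A).
— Kenji: subject of the matrix clause; c-commands the reflexive within its binding domain — allowed (Principle A).

Kenji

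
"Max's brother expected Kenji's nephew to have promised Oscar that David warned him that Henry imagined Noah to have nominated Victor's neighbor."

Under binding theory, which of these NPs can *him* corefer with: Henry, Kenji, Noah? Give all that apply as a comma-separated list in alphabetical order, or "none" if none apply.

Kenji

*him* is a pronoun; Principle B requires it to be free in its binding domain — the clause headed by 'warned'.
— Henry: subject of the clause headed by 'imagined'; is c-commanded by the pronoun; coreference would bind this R-expression — blocked (Principle C).
— Kenji: possessor inside the subject DP of the clause headed by 'promised'; does not c-command the pronoun — Principle B does not apply; allowed.
— Noah: subject of the clause headed by 'nominated'; is c-commanded by the pronoun; coreference would bind this R-expression — blocked (Principle C).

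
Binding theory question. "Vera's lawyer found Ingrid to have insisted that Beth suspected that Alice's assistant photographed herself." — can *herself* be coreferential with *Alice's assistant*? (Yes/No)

Yes

*herself* is a reflexive; Principle A requires it to be bound within its binding domain — the clause headed by 'photographed'.
— Alice's assistant: subject of the clause headed by 'photographed'; c-commands the reflexive within its binding domain — allowed (Principle A).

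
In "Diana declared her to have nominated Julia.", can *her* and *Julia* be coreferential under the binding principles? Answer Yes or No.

*Julia* is an R-expression; Principle C requires it to be free (not bound by any c-commanding expression).
— her: subject of the clause headed by 'nominated'; the pronoun c-commands the R-expression — coreference blocked (Principle C).

No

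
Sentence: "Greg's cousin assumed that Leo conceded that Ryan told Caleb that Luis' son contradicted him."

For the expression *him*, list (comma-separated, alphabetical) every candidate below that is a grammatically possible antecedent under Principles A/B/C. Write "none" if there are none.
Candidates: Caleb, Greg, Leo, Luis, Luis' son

*him* is a pronoun; Principle B requires it to be free in its binding domain — the clause headed by 'contradicted'.
— Caleb: object of the clause headed by 'told'; c-commands the pronoun but lies outside its binding domain — allowed.
— Greg: possessor inside the subject DP of the matrix clause; does not c-command the pronoun — Principle B does not apply; allowed.
— Leo: subject of the clause headed by 'conceded'; c-commands the pronoun but lies outside its binding domain — allowed.
— Luis: possessor inside the subject DP of the clause headed by 'contradicted'; does not c-command the pronoun — Principle B does not apply; allowed.
— Luis' son: subject of the clause headed by 'contradicted'; c-commands the pronoun within its binding domain — blocked (Principle B).

Caleb, Greg, Leo, Luis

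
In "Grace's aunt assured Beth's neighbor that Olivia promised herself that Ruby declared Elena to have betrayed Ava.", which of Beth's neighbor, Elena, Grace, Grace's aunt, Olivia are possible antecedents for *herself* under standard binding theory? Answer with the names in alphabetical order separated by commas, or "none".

Olivia

*herself* is a reflexive; Principle A requires it to be bound within its binding domain — the clause headed by 'promised'.
— Beth's neighbor: object of the matrix clause; c-commands the reflexive but lies outside its binding domain — cannot bind it (Principle A).
— Elena: subject of the clause headed by 'betrayed'; does not c-command the reflexive — cannot bind it (Principle A).
— Grace: possessor inside the subject DP of the matrix clause; does not c-command the reflexive — cannot bind it (Principle A).
— Grace's aunt: subject of the matrix clause; c-commands the reflexive but lies outside its binding domain — cannot bind it (Principle A).
— Olivia: subject of the clause headed by 'promised'; c-commands the reflexive within its binding domain — allowed (Principle A).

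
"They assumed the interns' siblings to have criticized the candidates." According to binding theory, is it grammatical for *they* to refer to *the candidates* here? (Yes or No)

No

*the candidates* is an R-expression; Principle C requires it to be free (not bound by any c-commanding expression).
— they: subject of the matrix clause; the pronoun c-commands the R-expression — coreference blocked (Principle C).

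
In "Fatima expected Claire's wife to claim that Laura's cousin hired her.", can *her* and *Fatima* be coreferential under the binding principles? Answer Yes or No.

Yes

*Fatima* is an R-expression; Principle C requires it to be free (not bound by any c-commanding expression).
— her: object of the clause headed by 'hired'; the pronoun does not c-command the R-expression — coreference allowed.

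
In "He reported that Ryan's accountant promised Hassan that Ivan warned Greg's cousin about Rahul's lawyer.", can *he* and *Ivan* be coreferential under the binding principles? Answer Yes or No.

*Ivan* is an R-expression; Principle C requires it to be free (not bound by any c-commanding expression).
— he: subject of the matrix clause; the pronoun c-commands the R-expression — coreference blocked (Principle C).

No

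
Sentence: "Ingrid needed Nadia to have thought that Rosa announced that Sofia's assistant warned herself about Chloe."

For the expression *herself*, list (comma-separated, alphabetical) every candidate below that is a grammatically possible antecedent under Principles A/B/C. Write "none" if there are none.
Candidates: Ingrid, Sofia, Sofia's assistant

*herself* is a reflexive; Principle A requires it to be bound within its binding domain — the clause headed by 'warned'.
— Ingrid: subject of the matrix clause; c-commands the reflexive but lies outside its binding domain — cannot bind it (Principle A).
— Sofia: possessor inside the subject DP of the clause headed by 'warned'; does not c-command the reflexive — cannot bind it (Principle A).
— Sofia's assistant: subject of the clause headed by 'warned'; c-commands the reflexive within its binding domain — allowed (Principle A).

Sofia's assistant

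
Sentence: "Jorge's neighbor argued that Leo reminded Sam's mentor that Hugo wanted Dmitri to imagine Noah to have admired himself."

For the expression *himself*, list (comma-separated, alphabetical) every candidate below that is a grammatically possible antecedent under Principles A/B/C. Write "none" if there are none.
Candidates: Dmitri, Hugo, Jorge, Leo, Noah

Noah

*himself* is a reflexive; Principle A requires it to be bound within its binding domain — the clause headed by 'admired'.
— Dmitri: subject of the clause headed by 'imagine'; c-commands the reflexive but lies outside its binding domain — cannot bind it (Principle A).
— Hugo: subject of the clause headed by 'wanted'; c-commands the reflexive but lies outside its binding domain — cannot bind it (Principle A).
— Jorge: possessor inside the subject DP of the matrix clause; does not c-command the reflexive — cannot bind it (Principle A).
— Leo: subject of the clause headed by 'reminded'; c-commands the reflexive but lies outside its binding domain — cannot bind it (Principle A).
— Noah: subject of the clause headed by 'admired'; c-commands the reflexive within its binding domain — allowed (Principle A).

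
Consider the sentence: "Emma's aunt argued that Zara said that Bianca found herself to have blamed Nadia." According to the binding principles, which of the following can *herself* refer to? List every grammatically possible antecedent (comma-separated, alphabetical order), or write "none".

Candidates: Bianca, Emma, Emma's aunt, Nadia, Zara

Bianca

*herself* is a reflexive; Principle A requires it to be bound within its binding domain — the clause headed by 'found'.
— Bianca: subject of the clause headed by 'found'; c-commands the reflexive within its binding domain — allowed (Principle A).
— Emma: possessor inside the subject DP of the matrix clause; does not c-command the reflexive — cannot bind it (Principle A).
— Emma's aunt: subject of the matrix clause; c-commands the reflexive but lies outside its binding domain — cannot bind it (Principle A).
— Nadia: object of the clause headed by 'blamed'; does not c-command the reflexive — cannot bind it (Principle A).
— Zara: subject of the clause headed by 'said'; c-commands the reflexive but lies outside its binding domain — cannot bind it (Principle A).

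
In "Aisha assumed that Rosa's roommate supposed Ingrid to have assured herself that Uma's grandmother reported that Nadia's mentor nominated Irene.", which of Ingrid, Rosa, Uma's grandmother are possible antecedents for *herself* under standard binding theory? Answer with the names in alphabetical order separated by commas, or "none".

*herself* is a reflexive; Principle A requires it to be bound within its binding domain — the clause headed by 'assured'.
— Ingrid: subject of the clause headed by 'assured'; c-commands the reflexive within its binding domain — allowed (Principle A).
— Rosa: possessor inside the subject DP of the clause headed by 'supposed'; does not c-command the reflexive — cannot bind it (Principle A).
— Uma's grandmother: subject of the clause headed by 'reported'; does not c-command the reflexive — cannot bind it (Principle A).

Ingrid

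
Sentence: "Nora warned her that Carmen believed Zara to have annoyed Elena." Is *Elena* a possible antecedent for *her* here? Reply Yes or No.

No

*her* is a pronoun; Principle B requires it to be free in its binding domain — the matrix clause.
— Elena: object of the clause headed by 'annoyed'; is c-commanded by the pronoun; coreference would bind this R-expression — blocked (Principle C).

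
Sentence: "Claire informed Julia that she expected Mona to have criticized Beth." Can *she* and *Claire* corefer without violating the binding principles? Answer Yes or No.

Yes

*Claire* is an R-expression; Principle C requires it to be free (not bound by any c-commanding expression).
— she: subject of the clause headed by 'expected'; the pronoun does not c-command the R-expression — coreference allowed.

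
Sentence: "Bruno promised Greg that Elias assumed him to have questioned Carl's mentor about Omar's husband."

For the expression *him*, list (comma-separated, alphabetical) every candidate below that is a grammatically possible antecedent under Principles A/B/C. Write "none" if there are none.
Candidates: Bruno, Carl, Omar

*him* is a pronoun; Principle B requires it to be free in its binding domain — the clause headed by 'assumed'.
— Bruno: subject of the matrix clause; c-commands the pronoun but lies outside its binding domain — allowed.
— Carl: possessor inside the object DP of the clause headed by 'questioned'; is c-commanded by the pronoun; coreference would bind this R-expression — blocked (Principle C).
— Omar: possessor inside the second object DP of the clause headed by 'questioned'; is c-commanded by the pronoun; coreference would bind this R-expression — blocked (Principle C).

Bruno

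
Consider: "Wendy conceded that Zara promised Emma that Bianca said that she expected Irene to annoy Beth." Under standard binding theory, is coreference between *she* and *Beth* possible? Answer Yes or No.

*Beth* is an R-expression; Principle C requires it to be free (not bound by any c-commanding expression).
— she: subject of the clause headed by 'expected'; the pronoun c-commands the R-expression — coreference blocked (Principle C).

No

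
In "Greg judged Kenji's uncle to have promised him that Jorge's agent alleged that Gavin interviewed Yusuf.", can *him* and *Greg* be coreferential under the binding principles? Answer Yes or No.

*Greg* is an R-expression; Principle C requires it to be free (not bound by any c-commanding expression).
— him: object of the clause headed by 'promised'; the pronoun does not c-command the R-expression — coreference allowed.

Yes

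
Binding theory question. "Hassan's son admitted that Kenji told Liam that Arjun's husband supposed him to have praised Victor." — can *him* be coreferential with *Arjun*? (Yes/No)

Yes

*him* is a pronoun; Principle B requires it to be free in its binding domain — the clause headed by 'supposed'.
— Arjun: possessor inside the subject DP of the clause headed by 'supposed'; does not c-command the pronoun — Principle B does not apply; allowed.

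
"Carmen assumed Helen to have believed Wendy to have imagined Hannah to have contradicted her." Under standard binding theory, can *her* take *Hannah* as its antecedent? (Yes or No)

*her* is a pronoun; Principle B requires it to be free in its binding domain — the clause headed by 'contradicted'.
— Hannah: subject of the clause headed by 'contradicted'; c-commands the pronoun within its binding domain — blocked (Principle B).

No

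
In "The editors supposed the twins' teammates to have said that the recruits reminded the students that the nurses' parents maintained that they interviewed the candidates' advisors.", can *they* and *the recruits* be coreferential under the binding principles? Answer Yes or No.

Yes

*the recruits* is an R-expression; Principle C requires it to be free (not bound by any c-commanding expression).
— they: subject of the clause headed by 'interviewed'; the pronoun does not c-command the R-expression — coreference allowed.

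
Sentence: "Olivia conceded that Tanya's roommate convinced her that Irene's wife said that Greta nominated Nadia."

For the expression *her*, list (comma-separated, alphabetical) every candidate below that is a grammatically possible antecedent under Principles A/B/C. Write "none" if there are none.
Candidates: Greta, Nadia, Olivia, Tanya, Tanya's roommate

Olivia, Tanya

*her* is a pronoun; Principle B requires it to be free in its binding domain — the clause headed by 'convinced'.
— Greta: subject of the clause headed by 'nominated'; is c-commanded by the pronoun; coreference would bind this R-expression — blocked (Principle C).
— Nadia: object of the clause headed by 'nominated'; is c-commanded by the pronoun; coreference would bind this R-expression — blocked (Principle C).
— Olivia: subject of the matrix clause; c-commands the pronoun but lies outside its binding domain — allowed.
— Tanya: possessor inside the subject DP of the clause headed by 'convinced'; does not c-command the pronoun — Principle B does not apply; allowed.
— Tanya's roommate: subject of the clause headed by 'convinced'; c-commands the pronoun within its binding domain — blocked (Principle B).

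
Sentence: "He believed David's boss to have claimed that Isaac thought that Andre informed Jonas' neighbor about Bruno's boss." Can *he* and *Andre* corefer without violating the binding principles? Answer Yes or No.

*Andre* is an R-expression; Principle C requires it to be free (not bound by any c-commanding expression).
— he: subject of the matrix clause; the pronoun c-commands the R-expression — coreference blocked (Principle C).

No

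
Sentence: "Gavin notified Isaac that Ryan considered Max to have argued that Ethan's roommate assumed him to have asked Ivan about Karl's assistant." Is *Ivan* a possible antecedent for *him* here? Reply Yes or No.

*him* is a pronoun; Principle B requires it to be free in its binding domain — the clause headed by 'assumed'.
— Ivan: object of the clause headed by 'asked'; is c-commanded by the pronoun; coreference would bind this R-expression — blocked (Principle C).

No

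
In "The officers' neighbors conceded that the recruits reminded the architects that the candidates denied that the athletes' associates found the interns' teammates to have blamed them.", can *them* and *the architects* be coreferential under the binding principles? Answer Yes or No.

*the architects* is an R-expression; Principle C requires it to be free (not bound by any c-commanding expression).
— them: object of the clause headed by 'blamed'; the pronoun does not c-command the R-expression — coreference allowed.

Yes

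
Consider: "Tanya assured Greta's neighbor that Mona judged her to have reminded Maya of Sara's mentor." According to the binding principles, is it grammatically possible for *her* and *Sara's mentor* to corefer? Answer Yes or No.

No

*her* is a pronoun; Principle B requires it to be free in its binding domain — the clause headed by 'judged'.
— Sara's mentor: second object of the clause headed by 'reminded'; is c-commanded by the pronoun; coreference would bind this R-expression — blocked (Principle C).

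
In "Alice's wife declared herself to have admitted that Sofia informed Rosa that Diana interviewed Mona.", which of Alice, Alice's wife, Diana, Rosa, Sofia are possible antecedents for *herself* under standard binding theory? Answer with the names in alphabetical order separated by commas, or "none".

*herself* is a reflexive; Principle A requires it to be bound within its binding domain — the matrix clause.
— Alice: possessor inside the subject DP of the matrix clause; does not c-command the reflexive — cannot bind it (Principle A).
— Alice's wife: subject of the matrix clause; c-commands the reflexive within its binding domain — allowed (Principle A).
— Diana: subject of the clause headed by 'interviewed'; does not c-command the reflexive — cannot bind it (Principle A).
— Rosa: object of the clause headed by 'informed'; does not c-command the reflexive — cannot bind it (Principle A).
— Sofia: subject of the clause headed by 'informed'; does not c-command the reflexive — cannot bind it (Principle A).

Alice's wife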